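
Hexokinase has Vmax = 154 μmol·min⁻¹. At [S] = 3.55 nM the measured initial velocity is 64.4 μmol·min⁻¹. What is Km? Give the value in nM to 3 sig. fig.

4.94 nM

v/Vmax = 64.4/154 = 0.4182 = [S]/(Km+[S]).
So Km + [S] = [S]/0.4182 = 8.489 nM, giving Km = 8.489 − 3.55 = 4.94 nM.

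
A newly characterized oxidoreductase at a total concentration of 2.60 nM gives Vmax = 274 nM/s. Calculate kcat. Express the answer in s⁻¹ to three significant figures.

kcat = Vmax/[E]total = 274 nM/s / 2.60 nM = 105 s⁻¹.

105 s⁻¹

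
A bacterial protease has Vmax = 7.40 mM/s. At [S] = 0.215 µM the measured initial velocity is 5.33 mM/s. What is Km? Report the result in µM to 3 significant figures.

From v = Vmax[S]/(Km+[S]), Km = [S](Vmax − v)/v.
Km = 0.215 × (7.40 − 5.33) / 5.33 = 0.4451/5.33 = 0.0835 µM.

0.0835 µM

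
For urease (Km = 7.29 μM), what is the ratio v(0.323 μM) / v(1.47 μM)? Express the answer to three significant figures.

0.253

The fractional saturations are [S]/(Km+[S]) = 1.47/8.760 = 0.1678 and 0.323/7.613 = 0.04243.
v₂/v₁ is just their ratio: 0.04243/0.1678 = 0.253.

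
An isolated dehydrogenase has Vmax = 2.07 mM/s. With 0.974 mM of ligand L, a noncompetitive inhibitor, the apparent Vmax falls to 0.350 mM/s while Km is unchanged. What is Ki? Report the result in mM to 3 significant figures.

Noncompetitive: Vmax,app = Vmax/α with α = 1 + [I]/Ki.
α = Vmax/Vmax,app = 2.07/0.350 = 5.914.
Ki = [I]/(α − 1) = 0.974/4.914 = 0.198 mM.

0.198 mM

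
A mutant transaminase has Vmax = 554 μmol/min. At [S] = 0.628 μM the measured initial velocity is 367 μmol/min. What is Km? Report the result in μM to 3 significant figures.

0.320 μM

From v = Vmax[S]/(Km+[S]), Km = [S](Vmax − v)/v.
Km = 0.628 × (554 − 367) / 367 = 117.4/367 = 0.320 μM.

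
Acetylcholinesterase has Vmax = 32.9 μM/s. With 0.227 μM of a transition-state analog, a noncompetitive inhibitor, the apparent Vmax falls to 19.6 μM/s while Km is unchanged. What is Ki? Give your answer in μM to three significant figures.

Noncompetitive: Vmax,app = Vmax/α with α = 1 + [I]/Ki.
α = Vmax/Vmax,app = 32.9/19.6 = 1.679.
Since α = 1 + [I]/Ki, [I]/Ki = 1.679 − 1 = 0.6786 and Ki = 0.227/0.6786 = 0.335 μM.

0.335 μM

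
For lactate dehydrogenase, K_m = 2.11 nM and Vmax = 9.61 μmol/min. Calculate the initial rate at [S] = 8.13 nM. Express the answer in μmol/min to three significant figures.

7.63 μmol/min

[S]/(Km+[S]) = 8.13/10.24 = 0.7939, the fractional saturation.
v = 0.7939 × Vmax = 0.7939 × 9.61 = 7.63 μmol/min.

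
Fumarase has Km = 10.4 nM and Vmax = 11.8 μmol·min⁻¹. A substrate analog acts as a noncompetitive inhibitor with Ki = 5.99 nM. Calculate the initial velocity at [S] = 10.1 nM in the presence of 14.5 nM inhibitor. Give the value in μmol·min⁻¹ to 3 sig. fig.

α = 1 + [I]/Ki = 1 + 14.5/5.99 = 3.421.
For a noncompetitive inhibitor, Vmax is reduced to Vmax/α while Km is unchanged: Km,app = 10.4 nM, Vmax,app = 3.45 μmol·min⁻¹.
v = Vmax,app·[S]/(Km,app + [S]) = 3.45 × 10.1/(10.4 + 10.1) = 1.70 μmol·min⁻¹.

1.70 μmol·min⁻¹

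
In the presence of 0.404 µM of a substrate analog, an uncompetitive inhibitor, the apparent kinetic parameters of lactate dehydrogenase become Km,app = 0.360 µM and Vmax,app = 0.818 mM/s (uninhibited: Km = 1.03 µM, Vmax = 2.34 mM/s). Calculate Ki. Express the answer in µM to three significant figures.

0.217 µM

Uncompetitive: Vmax,app = Vmax/α (and Km,app = Km/α) with α = 1 + [I]/Ki.
α = Vmax/Vmax,app = 2.34/0.818 = 2.861.
Since α = 1 + [I]/Ki, [I]/Ki = 2.861 − 1 = 1.861 and Ki = 0.404/1.861 = 0.217 µM.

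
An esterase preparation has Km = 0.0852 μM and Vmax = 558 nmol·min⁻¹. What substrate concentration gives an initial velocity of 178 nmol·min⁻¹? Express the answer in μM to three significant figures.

0.0399 μM

The required fractional saturation is v/Vmax = 178/558 = 0.3190.
Then [S]/(Km+[S]) = 0.3190 ⇒ [S] = 0.0852 × 0.3190/(1 − 0.3190) = 0.0399 μM.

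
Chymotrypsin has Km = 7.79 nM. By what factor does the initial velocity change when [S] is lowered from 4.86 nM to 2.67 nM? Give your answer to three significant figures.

Since Vmax cancels, v₂/v₁ = [S]₂(Km+[S]₁) / [S]₁(Km+[S]₂).
= 2.67×(7.79+4.86) / (4.86×(7.79+2.67)) = 33.78/50.84 = 0.664.

0.664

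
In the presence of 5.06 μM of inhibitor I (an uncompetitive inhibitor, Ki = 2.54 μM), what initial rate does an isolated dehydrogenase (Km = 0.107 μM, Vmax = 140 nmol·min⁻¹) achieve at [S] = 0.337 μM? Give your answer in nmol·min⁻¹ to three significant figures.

42.3 nmol·min⁻¹

α = 1 + [I]/Ki = 1 + 5.06/2.54 = 2.992.
For an uncompetitive inhibitor, both parameters are divided by α, giving Vmax/α and Km/α: Km,app = 0.0358 μM, Vmax,app = 46.8 nmol·min⁻¹.
v = Vmax,app·[S]/(Km,app + [S]) = 46.8 × 0.337/(0.0358 + 0.337) = 42.3 nmol·min⁻¹.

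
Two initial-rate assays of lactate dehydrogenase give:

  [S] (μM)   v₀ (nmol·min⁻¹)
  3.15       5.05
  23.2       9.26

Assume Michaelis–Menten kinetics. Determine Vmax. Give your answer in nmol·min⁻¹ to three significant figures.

From v = Vmax[S]/(Km+[S]), each point gives Vmax = v(Km+[S])/[S].
Equating: 5.05(Km+3.15)/3.15 = 9.26(Km+23.2)/23.2.
1.603·Km + 5.05 = 0.3991·Km + 9.26, so (1.603 − 0.3991)·Km = 9.26 − 5.05.
Km = 4.210/1.204 = 3.50 μM; then Vmax = 5.05(3.50+3.15)/3.15 = 10.7 nmol·min⁻¹.

10.7 nmol·min⁻¹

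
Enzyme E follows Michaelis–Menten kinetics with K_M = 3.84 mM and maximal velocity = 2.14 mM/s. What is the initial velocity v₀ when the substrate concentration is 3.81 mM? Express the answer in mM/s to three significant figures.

[S]/(Km+[S]) = 3.81/7.650 = 0.4980, the fractional saturation.
v = 0.4980 × Vmax = 0.4980 × 2.14 = 1.07 mM/s.

1.07 mM/s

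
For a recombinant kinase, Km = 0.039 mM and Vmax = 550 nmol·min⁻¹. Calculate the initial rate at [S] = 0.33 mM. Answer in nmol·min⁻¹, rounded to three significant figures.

492 nmol·min⁻¹

v = Vmax·[S]/(Km + [S]) = 550 × 0.33 / (0.039 + 0.33)
  = 181.5 / 0.3690 = 492 nmol·min⁻¹.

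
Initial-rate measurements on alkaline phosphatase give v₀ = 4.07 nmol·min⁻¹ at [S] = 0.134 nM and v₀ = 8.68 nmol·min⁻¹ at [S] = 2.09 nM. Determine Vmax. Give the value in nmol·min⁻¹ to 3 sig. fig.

9.41 nmol·min⁻¹

From v = Vmax[S]/(Km+[S]), each point gives Vmax = v(Km+[S])/[S].
Equating: 4.07(Km+0.134)/0.134 = 8.68(Km+2.09)/2.09.
30.37·Km + 4.07 = 4.153·Km + 8.68, so (30.37 − 4.153)·Km = 8.68 − 4.07.
Km = 4.610/26.22 = 0.176 nM; then Vmax = 4.07(0.176+0.134)/0.134 = 9.41 nmol·min⁻¹.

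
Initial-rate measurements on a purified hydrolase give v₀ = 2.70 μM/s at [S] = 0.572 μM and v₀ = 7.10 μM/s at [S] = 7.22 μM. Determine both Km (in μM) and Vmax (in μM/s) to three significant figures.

Km = 1.18 μM; Vmax = 8.26 μM/s

In reciprocal form, 1/v = (Km/Vmax)·(1/[S]) + 1/Vmax. The two points give (1/[S], 1/v) = (1.748, 0.3704) and (0.1385, 0.1408).
Slope = (0.3704 − 0.1408)/(1.748 − 0.1385) = 0.1426; intercept = 0.3704 − 0.1426×1.748 = 0.1211.
Vmax = 1/intercept = 8.26 μM/s; Km = slope × Vmax = 0.1426 × 8.26 = 1.18 μM.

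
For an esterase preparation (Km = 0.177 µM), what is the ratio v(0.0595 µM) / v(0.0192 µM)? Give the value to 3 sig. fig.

2.57

The fractional saturations are [S]/(Km+[S]) = 0.0192/0.1962 = 0.09786 and 0.0595/0.2365 = 0.2516.
v₂/v₁ is just their ratio: 0.2516/0.09786 = 2.57.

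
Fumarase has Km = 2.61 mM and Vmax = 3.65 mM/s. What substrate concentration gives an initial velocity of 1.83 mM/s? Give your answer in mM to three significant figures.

The required fractional saturation is v/Vmax = 1.83/3.65 = 0.5014.
Then [S]/(Km+[S]) = 0.5014 ⇒ [S] = 2.61 × 0.5014/(1 − 0.5014) = 2.62 mM.

2.62 mM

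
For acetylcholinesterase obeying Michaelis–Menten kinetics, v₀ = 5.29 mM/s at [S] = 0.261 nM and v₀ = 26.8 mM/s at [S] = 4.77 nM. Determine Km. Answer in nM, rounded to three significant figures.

In reciprocal form, 1/v = (Km/Vmax)·(1/[S]) + 1/Vmax. The two points give (1/[S], 1/v) = (3.831, 0.1890) and (0.2096, 0.03731).
Slope = (0.1890 − 0.03731)/(3.831 − 0.2096) = 0.04189; intercept = 0.1890 − 0.04189×3.831 = 0.02853.
Vmax = 1/intercept = 35.0 mM/s; Km = slope × Vmax = 0.04189 × 35.0 = 1.47 nM.

1.47 nM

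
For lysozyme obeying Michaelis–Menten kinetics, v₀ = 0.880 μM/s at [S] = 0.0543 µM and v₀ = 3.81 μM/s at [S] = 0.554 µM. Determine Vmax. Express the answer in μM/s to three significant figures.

From v = Vmax[S]/(Km+[S]), each point gives Vmax = v(Km+[S])/[S].
Equating: 0.880(Km+0.0543)/0.0543 = 3.81(Km+0.554)/0.554.
16.21·Km + 0.880 = 6.877·Km + 3.81, so (16.21 − 6.877)·Km = 3.81 − 0.880.
Km = 2.930/9.329 = 0.314 µM; then Vmax = 0.880(0.314+0.0543)/0.0543 = 5.97 μM/s.

5.97 μM/s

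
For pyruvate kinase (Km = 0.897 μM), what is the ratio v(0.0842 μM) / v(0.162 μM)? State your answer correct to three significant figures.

The fractional saturations are [S]/(Km+[S]) = 0.162/1.059 = 0.1530 and 0.0842/0.9812 = 0.08581.
v₂/v₁ is just their ratio: 0.08581/0.1530 = 0.561.

0.561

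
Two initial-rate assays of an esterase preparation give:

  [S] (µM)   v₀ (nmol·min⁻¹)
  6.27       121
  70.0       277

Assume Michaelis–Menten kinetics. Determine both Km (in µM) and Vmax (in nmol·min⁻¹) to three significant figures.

Km = 10.2 µM; Vmax = 317 nmol·min⁻¹

In reciprocal form, 1/v = (Km/Vmax)·(1/[S]) + 1/Vmax. The two points give (1/[S], 1/v) = (0.1595, 0.008264) and (0.01429, 0.003610).
Slope = (0.008264 − 0.003610)/(0.1595 − 0.01429) = 0.03205; intercept = 0.008264 − 0.03205×0.1595 = 0.003152.
Vmax = 1/intercept = 317 nmol·min⁻¹; Km = slope × Vmax = 0.03205 × 317 = 10.2 µM.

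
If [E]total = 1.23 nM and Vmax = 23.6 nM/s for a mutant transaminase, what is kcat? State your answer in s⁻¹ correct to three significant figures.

kcat = Vmax/[E]total = 23.6 nM/s / 1.23 nM = 19.2 s⁻¹.

19.2 s⁻¹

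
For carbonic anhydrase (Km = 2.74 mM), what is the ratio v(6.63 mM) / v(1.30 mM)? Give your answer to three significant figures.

Since Vmax cancels, v₂/v₁ = [S]₂(Km+[S]₁) / [S]₁(Km+[S]₂).
= 6.63×(2.74+1.30) / (1.30×(2.74+6.63)) = 26.79/12.18 = 2.20.

2.20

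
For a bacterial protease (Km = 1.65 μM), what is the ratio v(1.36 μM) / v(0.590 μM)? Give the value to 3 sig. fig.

The fractional saturations are [S]/(Km+[S]) = 0.590/2.240 = 0.2634 and 1.36/3.010 = 0.4518.
v₂/v₁ is just their ratio: 0.4518/0.2634 = 1.72.

1.72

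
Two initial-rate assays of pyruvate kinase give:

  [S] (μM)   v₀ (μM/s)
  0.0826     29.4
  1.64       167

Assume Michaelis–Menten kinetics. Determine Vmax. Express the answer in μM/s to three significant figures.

From v = Vmax[S]/(Km+[S]), each point gives Vmax = v(Km+[S])/[S].
Equating: 29.4(Km+0.0826)/0.0826 = 167(Km+1.64)/1.64.
355.9·Km + 29.4 = 101.8·Km + 167, so (355.9 − 101.8)·Km = 167 − 29.4.
Km = 137.6/254.1 = 0.542 μM; then Vmax = 29.4(0.542+0.0826)/0.0826 = 222 μM/s.

222 μM/s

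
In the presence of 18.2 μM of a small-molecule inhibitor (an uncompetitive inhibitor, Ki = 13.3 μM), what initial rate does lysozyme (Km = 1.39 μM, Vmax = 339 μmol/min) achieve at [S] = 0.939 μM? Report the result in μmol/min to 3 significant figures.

With α = 1 + [I]/Ki = 1 + 18.2/13.3 = 2.368, the uncompetitive rate law is v = (Vmax/α)·[S] / (Km/α + [S]).
v = (339/2.368)×0.939 / (1.39/2.368 + 0.939) = 134.4/1.526 = 88.1 μmol/min.

88.1 μmol/min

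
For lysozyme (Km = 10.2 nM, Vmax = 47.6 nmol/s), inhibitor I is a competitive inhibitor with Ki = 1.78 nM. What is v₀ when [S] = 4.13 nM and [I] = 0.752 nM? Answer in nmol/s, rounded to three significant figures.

With α = 1 + [I]/Ki = 1 + 0.752/1.78 = 1.422, the competitive rate law is v = Vmax[S] / (αKm + [S]).
v = 47.6×4.13 / (1.422×10.2 + 4.13) = 196.6/18.64 = 10.5 nmol/s.

10.5 nmol/s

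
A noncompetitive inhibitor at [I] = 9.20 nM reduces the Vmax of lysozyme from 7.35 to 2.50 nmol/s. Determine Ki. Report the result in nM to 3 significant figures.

4.74 nM

Noncompetitive: Vmax,app = Vmax/α with α = 1 + [I]/Ki.
α = Vmax/Vmax,app = 7.35/2.50 = 2.940.
Ki = [I]/(α − 1) = 9.20/1.940 = 4.74 nM.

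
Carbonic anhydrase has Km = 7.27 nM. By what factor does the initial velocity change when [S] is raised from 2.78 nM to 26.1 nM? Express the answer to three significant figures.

2.83

The fractional saturations are [S]/(Km+[S]) = 2.78/10.05 = 0.2766 and 26.1/33.37 = 0.7821.
v₂/v₁ is just their ratio: 0.7821/0.2766 = 2.83.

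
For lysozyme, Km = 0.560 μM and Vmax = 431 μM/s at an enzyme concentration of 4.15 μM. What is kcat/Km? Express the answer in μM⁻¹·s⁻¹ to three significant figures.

185 μM⁻¹·s⁻¹

kcat = Vmax/[E]total = 431/4.15 = 104 s⁻¹.
kcat/Km = 104/0.560 = 185 μM⁻¹·s⁻¹.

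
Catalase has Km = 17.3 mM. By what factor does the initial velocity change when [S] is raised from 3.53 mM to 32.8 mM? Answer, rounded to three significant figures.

The fractional saturations are [S]/(Km+[S]) = 3.53/20.83 = 0.1695 and 32.8/50.10 = 0.6547.
v₂/v₁ is just their ratio: 0.6547/0.1695 = 3.86.

3.86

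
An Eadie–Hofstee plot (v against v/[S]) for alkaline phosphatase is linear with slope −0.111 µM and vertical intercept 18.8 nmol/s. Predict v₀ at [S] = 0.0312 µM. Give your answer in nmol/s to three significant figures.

In the Eadie–Hofstee form v = Vmax − Km·(v/[S]), the slope is −Km and the intercept is Vmax, so Km = 0.111 µM and Vmax = 18.8 nmol/s.
v = 18.8 × 0.0312/(0.111 + 0.0312) = 4.12 nmol/s.

4.12 nmol/s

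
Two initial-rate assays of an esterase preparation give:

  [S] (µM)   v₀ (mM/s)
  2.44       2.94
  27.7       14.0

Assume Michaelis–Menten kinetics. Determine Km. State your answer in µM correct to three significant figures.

15.8 µM

In reciprocal form, 1/v = (Km/Vmax)·(1/[S]) + 1/Vmax. The two points give (1/[S], 1/v) = (0.4098, 0.3401) and (0.03610, 0.07143).
Slope = (0.3401 − 0.07143)/(0.4098 − 0.03610) = 0.7190; intercept = 0.3401 − 0.7190×0.4098 = 0.04547.
Vmax = 1/intercept = 22.0 mM/s; Km = slope × Vmax = 0.7190 × 22.0 = 15.8 µM.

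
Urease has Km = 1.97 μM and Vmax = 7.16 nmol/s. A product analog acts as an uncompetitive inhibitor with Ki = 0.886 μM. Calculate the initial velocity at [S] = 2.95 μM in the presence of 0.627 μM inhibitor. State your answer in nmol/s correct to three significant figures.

α = 1 + [I]/Ki = 1 + 0.627/0.886 = 1.708.
For an uncompetitive inhibitor, both parameters are divided by α, giving Vmax/α and Km/α: Km,app = 1.15 μM, Vmax,app = 4.19 nmol/s.
v = Vmax,app·[S]/(Km,app + [S]) = 4.19 × 2.95/(1.15 + 2.95) = 3.01 nmol/s.

3.01 nmol/s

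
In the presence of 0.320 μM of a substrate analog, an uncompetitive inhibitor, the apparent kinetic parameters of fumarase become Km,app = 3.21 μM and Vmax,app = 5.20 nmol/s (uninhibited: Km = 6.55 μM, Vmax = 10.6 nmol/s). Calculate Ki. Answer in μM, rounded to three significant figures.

Uncompetitive: Vmax,app = Vmax/α (and Km,app = Km/α) with α = 1 + [I]/Ki.
α = Vmax/Vmax,app = 10.6/5.20 = 2.038.
Since α = 1 + [I]/Ki, [I]/Ki = 2.038 − 1 = 1.038 and Ki = 0.320/1.038 = 0.308 μM.

0.308 μM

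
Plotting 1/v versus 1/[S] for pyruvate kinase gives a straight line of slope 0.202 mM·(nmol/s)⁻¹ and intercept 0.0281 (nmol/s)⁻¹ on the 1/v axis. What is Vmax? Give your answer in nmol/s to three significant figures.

The y-intercept of a Lineweaver–Burk plot equals 1/Vmax, so Vmax = 1/0.0281 = 35.6 nmol/s.

35.6 nmol/s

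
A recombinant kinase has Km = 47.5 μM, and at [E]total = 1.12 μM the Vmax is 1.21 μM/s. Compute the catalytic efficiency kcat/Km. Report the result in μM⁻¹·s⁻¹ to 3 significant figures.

0.0227 μM⁻¹·s⁻¹

kcat = Vmax/[E]total = 1.21/1.12 = 1.08 s⁻¹.
kcat/Km = 1.08/47.5 = 0.0227 μM⁻¹·s⁻¹.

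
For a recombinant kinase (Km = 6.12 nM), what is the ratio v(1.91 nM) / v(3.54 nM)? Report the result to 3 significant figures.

Since Vmax cancels, v₂/v₁ = [S]₂(Km+[S]₁) / [S]₁(Km+[S]₂).
= 1.91×(6.12+3.54) / (3.54×(6.12+1.91)) = 18.45/28.43 = 0.649.

0.649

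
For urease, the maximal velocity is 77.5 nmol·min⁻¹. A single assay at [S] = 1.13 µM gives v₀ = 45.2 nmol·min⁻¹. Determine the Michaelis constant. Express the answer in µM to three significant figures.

v/Vmax = 45.2/77.5 = 0.5832 = [S]/(Km+[S]).
So Km + [S] = [S]/0.5832 = 1.937 µM, giving Km = 1.937 − 1.13 = 0.807 µM.

0.807 µM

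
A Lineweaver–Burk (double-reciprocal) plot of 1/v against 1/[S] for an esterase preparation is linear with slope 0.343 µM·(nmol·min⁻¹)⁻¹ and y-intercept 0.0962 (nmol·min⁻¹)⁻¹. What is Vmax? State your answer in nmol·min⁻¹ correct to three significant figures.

The y-intercept of a Lineweaver–Burk plot equals 1/Vmax, so Vmax = 1/0.0962 = 10.4 nmol·min⁻¹.

10.4 nmol·min⁻¹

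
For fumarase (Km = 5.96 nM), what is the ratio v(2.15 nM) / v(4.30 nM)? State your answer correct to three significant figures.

0.633

Since Vmax cancels, v₂/v₁ = [S]₂(Km+[S]₁) / [S]₁(Km+[S]₂).
= 2.15×(5.96+4.30) / (4.30×(5.96+2.15)) = 22.06/34.87 = 0.633.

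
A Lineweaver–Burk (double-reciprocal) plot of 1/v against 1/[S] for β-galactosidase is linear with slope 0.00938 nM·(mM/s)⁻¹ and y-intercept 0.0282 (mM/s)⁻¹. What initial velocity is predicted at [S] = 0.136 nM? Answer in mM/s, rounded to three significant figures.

10.3 mM/s

The y-intercept is 1/Vmax, so Vmax = 1/0.0282 = 35.5 mM/s.
The slope is Km/Vmax, so Km = 0.00938 × 35.5 = 0.333 nM.
Then v = 35.5 × 0.136/(0.333 + 0.136) = 10.3 mM/s.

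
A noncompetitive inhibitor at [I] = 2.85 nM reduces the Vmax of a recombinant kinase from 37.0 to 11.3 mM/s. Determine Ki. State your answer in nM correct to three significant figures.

1.25 nM

Noncompetitive: Vmax,app = Vmax/α with α = 1 + [I]/Ki.
α = Vmax/Vmax,app = 37.0/11.3 = 3.274.
Since α = 1 + [I]/Ki, [I]/Ki = 3.274 − 1 = 2.274 and Ki = 2.85/2.274 = 1.25 nM.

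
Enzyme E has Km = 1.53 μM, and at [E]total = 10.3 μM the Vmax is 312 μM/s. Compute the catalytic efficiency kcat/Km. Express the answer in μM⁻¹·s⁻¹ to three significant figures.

19.8 μM⁻¹·s⁻¹

kcat = Vmax/[E]total = 312/10.3 = 30.3 s⁻¹.
kcat/Km = 30.3/1.53 = 19.8 μM⁻¹·s⁻¹.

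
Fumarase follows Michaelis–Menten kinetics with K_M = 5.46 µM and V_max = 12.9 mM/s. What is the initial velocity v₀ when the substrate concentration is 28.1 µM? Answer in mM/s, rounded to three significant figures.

10.8 mM/s

v = Vmax·[S]/(Km + [S]) = 12.9 × 28.1 / (5.46 + 28.1)
  = 362.5 / 33.56 = 10.8 mM/s.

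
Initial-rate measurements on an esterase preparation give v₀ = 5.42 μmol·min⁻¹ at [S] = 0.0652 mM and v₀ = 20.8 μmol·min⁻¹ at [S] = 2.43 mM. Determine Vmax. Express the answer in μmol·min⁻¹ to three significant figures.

In reciprocal form, 1/v = (Km/Vmax)·(1/[S]) + 1/Vmax. The two points give (1/[S], 1/v) = (15.34, 0.1845) and (0.4115, 0.04808).
Slope = (0.1845 − 0.04808)/(15.34 − 0.4115) = 0.009140; intercept = 0.1845 − 0.009140×15.34 = 0.04432.
Vmax = 1/intercept = 22.6 μmol·min⁻¹; Km = slope × Vmax = 0.009140 × 22.6 = 0.206 mM.

22.6 μmol·min⁻¹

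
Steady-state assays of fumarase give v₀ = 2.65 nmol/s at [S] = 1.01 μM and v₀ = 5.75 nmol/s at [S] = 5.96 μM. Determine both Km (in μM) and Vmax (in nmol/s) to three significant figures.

Km = 1.87 μM; Vmax = 7.55 nmol/s

From v = Vmax[S]/(Km+[S]), each point gives Vmax = v(Km+[S])/[S].
Equating: 2.65(Km+1.01)/1.01 = 5.75(Km+5.96)/5.96.
2.624·Km + 2.65 = 0.9648·Km + 5.75, so (2.624 − 0.9648)·Km = 5.75 − 2.65.
Km = 3.100/1.659 = 1.87 μM; then Vmax = 2.65(1.87+1.01)/1.01 = 7.55 nmol/s.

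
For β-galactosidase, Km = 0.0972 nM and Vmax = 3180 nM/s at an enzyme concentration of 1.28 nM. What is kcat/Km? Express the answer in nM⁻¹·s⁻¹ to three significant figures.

25600 nM⁻¹·s⁻¹

kcat = Vmax/[E]total = 3180/1.28 = 2480 s⁻¹.
kcat/Km = 2480/0.0972 = 25600 nM⁻¹·s⁻¹.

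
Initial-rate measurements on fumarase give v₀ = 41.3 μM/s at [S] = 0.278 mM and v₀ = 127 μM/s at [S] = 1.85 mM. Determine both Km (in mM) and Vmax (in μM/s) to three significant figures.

From v = Vmax[S]/(Km+[S]), each point gives Vmax = v(Km+[S])/[S].
Equating: 41.3(Km+0.278)/0.278 = 127(Km+1.85)/1.85.
148.6·Km + 41.3 = 68.65·Km + 127, so (148.6 − 68.65)·Km = 127 − 41.3.
Km = 85.70/79.91 = 1.07 mM; then Vmax = 41.3(1.07+0.278)/0.278 = 201 μM/s.

Km = 1.07 mM; Vmax = 201 μM/s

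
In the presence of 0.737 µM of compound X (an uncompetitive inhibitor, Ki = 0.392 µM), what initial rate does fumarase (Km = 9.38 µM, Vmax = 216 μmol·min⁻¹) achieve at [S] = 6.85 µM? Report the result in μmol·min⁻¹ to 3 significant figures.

50.8 μmol·min⁻¹

With α = 1 + [I]/Ki = 1 + 0.737/0.392 = 2.880, the uncompetitive rate law is v = (Vmax/α)·[S] / (Km/α + [S]).
v = (216/2.880)×6.85 / (9.38/2.880 + 6.85) = 513.7/10.11 = 50.8 μmol·min⁻¹.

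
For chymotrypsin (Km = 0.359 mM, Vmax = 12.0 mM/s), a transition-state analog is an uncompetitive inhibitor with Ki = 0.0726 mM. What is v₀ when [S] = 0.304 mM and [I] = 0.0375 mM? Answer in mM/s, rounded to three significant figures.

α = 1 + [I]/Ki = 1 + 0.0375/0.0726 = 1.517.
For an uncompetitive inhibitor, both parameters are divided by α, giving Vmax/α and Km/α: Km,app = 0.237 mM, Vmax,app = 7.91 mM/s.
v = Vmax,app·[S]/(Km,app + [S]) = 7.91 × 0.304/(0.237 + 0.304) = 4.45 mM/s.

4.45 mM/s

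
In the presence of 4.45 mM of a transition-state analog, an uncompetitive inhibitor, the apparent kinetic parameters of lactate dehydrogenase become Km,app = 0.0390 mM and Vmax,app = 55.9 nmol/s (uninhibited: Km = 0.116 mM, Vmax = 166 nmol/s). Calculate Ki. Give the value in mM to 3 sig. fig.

2.26 mM

Uncompetitive: Vmax,app = Vmax/α (and Km,app = Km/α) with α = 1 + [I]/Ki.
α = Vmax/Vmax,app = 166/55.9 = 2.970.
Since α = 1 + [I]/Ki, [I]/Ki = 2.970 − 1 = 1.970 and Ki = 4.45/1.970 = 2.26 mM.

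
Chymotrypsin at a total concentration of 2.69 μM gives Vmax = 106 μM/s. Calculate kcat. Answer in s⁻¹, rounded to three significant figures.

39.4 s⁻¹

kcat = Vmax/[E]total = 106 μM/s / 2.69 μM = 39.4 s⁻¹.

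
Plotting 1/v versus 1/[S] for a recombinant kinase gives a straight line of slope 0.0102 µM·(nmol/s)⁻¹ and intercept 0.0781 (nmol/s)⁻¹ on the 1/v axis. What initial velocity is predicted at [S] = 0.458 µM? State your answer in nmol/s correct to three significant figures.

9.96 nmol/s

The y-intercept is 1/Vmax, so Vmax = 1/0.0781 = 12.8 nmol/s.
The slope is Km/Vmax, so Km = 0.0102 × 12.8 = 0.131 µM.
Then v = 12.8 × 0.458/(0.131 + 0.458) = 9.96 nmol/s.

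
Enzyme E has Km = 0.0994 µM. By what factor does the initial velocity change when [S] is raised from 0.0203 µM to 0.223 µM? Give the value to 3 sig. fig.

Since Vmax cancels, v₂/v₁ = [S]₂(Km+[S]₁) / [S]₁(Km+[S]₂).
= 0.223×(0.0994+0.0203) / (0.0203×(0.0994+0.223)) = 0.02669/0.006545 = 4.08.

4.08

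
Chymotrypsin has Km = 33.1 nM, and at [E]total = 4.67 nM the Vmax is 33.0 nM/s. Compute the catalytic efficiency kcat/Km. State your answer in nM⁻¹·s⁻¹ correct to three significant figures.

0.213 nM⁻¹·s⁻¹

kcat = Vmax/[E]total = 33.0/4.67 = 7.07 s⁻¹.
kcat/Km = 7.07/33.1 = 0.213 nM⁻¹·s⁻¹.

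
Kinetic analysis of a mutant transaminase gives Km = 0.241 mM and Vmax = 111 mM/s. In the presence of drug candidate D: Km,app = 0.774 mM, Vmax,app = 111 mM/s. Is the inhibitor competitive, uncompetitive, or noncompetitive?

Km increases (0.241 → 0.774 mM) while Vmax is unchanged — the hallmark of competitive inhibition.

competitive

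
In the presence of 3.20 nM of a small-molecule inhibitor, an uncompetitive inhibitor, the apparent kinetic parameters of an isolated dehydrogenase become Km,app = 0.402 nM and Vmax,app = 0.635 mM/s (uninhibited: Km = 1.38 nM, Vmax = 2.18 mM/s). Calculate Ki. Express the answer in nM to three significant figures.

Uncompetitive: Vmax,app = Vmax/α (and Km,app = Km/α) with α = 1 + [I]/Ki.
α = Vmax/Vmax,app = 2.18/0.635 = 3.433.
Since α = 1 + [I]/Ki, [I]/Ki = 3.433 − 1 = 2.433 and Ki = 3.20/2.433 = 1.32 nM.

1.32 nM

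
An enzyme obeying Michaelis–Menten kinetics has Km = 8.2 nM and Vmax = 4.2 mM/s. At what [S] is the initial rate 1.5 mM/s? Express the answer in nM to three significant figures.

The required fractional saturation is v/Vmax = 1.5/4.2 = 0.3571.
Then [S]/(Km+[S]) = 0.3571 ⇒ [S] = 8.2 × 0.3571/(1 − 0.3571) = 4.56 nM.

4.56 nM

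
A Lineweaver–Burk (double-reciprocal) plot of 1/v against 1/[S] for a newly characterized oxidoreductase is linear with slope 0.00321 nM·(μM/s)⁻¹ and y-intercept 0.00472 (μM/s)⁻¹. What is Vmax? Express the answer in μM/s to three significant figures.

212 μM/s

The y-intercept of a Lineweaver–Burk plot equals 1/Vmax, so Vmax = 1/0.00472 = 212 μM/s.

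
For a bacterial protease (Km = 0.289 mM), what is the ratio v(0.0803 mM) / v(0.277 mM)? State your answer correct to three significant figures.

The fractional saturations are [S]/(Km+[S]) = 0.277/0.5660 = 0.4894 and 0.0803/0.3693 = 0.2174.
v₂/v₁ is just their ratio: 0.2174/0.4894 = 0.444.

0.444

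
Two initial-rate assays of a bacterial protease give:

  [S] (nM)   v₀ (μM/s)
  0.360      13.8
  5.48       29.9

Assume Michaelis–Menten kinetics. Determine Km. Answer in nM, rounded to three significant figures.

0.490 nM

From v = Vmax[S]/(Km+[S]), each point gives Vmax = v(Km+[S])/[S].
Equating: 13.8(Km+0.360)/0.360 = 29.9(Km+5.48)/5.48.
38.33·Km + 13.8 = 5.456·Km + 29.9, so (38.33 − 5.456)·Km = 29.9 − 13.8.
Km = 16.10/32.88 = 0.490 nM; then Vmax = 13.8(0.490+0.360)/0.360 = 32.6 μM/s.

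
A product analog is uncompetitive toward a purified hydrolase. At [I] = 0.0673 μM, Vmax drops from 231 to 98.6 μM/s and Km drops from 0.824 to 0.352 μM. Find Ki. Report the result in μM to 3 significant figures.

0.0501 μM

Uncompetitive: Vmax,app = Vmax/α (and Km,app = Km/α) with α = 1 + [I]/Ki.
α = Vmax/Vmax,app = 231/98.6 = 2.343.
Since α = 1 + [I]/Ki, [I]/Ki = 2.343 − 1 = 1.343 and Ki = 0.0673/1.343 = 0.0501 μM.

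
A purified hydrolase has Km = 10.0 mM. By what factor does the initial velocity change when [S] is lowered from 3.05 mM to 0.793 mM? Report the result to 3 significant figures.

The fractional saturations are [S]/(Km+[S]) = 3.05/13.05 = 0.2337 and 0.793/10.79 = 0.07347.
v₂/v₁ is just their ratio: 0.07347/0.2337 = 0.314.

0.314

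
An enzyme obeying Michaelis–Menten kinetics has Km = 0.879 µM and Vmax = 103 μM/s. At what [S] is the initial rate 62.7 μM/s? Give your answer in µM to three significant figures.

1.37 µM

Rearranging v = Vmax[S]/(Km+[S]) gives [S] = Km·v/(Vmax − v).
[S] = 0.879 × 62.7 / (103 − 62.7) = 55.11/40.30 = 1.37 µM.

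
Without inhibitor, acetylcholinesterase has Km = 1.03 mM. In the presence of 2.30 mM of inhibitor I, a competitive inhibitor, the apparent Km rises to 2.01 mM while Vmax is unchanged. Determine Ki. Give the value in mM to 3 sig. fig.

Competitive: Km,app = α·Km with α = 1 + [I]/Ki.
α = Km,app/Km = 2.01/1.03 = 1.951.
Since α = 1 + [I]/Ki, [I]/Ki = 1.951 − 1 = 0.9515 and Ki = 2.30/0.9515 = 2.42 mM.

2.42 mM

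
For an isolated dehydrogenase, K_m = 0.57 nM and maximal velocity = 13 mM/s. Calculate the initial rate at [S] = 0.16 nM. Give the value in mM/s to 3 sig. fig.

v = Vmax·[S]/(Km + [S]) = 13 × 0.16 / (0.57 + 0.16)
  = 2.080 / 0.7300 = 2.85 mM/s.

2.85 mM/s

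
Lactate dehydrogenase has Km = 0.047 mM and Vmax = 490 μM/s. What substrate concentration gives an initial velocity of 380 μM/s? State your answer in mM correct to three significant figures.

0.162 mM

Rearranging v = Vmax[S]/(Km+[S]) gives [S] = Km·v/(Vmax − v).
[S] = 0.047 × 380 / (490 − 380) = 17.86/110.0 = 0.162 mM.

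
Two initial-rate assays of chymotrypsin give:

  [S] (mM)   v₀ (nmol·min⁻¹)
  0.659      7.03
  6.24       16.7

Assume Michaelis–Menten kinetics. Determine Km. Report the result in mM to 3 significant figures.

From v = Vmax[S]/(Km+[S]), each point gives Vmax = v(Km+[S])/[S].
Equating: 7.03(Km+0.659)/0.659 = 16.7(Km+6.24)/6.24.
10.67·Km + 7.03 = 2.676·Km + 16.7, so (10.67 − 2.676)·Km = 16.7 − 7.03.
Km = 9.670/7.991 = 1.21 mM; then Vmax = 7.03(1.21+0.659)/0.659 = 19.9 nmol·min⁻¹.

1.21 mM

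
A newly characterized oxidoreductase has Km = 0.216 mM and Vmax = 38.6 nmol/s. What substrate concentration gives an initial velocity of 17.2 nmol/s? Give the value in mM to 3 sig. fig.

The required fractional saturation is v/Vmax = 17.2/38.6 = 0.4456.
Then [S]/(Km+[S]) = 0.4456 ⇒ [S] = 0.216 × 0.4456/(1 − 0.4456) = 0.174 mM.

0.174 mM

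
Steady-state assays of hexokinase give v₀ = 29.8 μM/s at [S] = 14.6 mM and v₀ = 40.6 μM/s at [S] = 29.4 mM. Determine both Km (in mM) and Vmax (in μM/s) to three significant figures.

Km = 16.4 mM; Vmax = 63.2 μM/s

In reciprocal form, 1/v = (Km/Vmax)·(1/[S]) + 1/Vmax. The two points give (1/[S], 1/v) = (0.06849, 0.03356) and (0.03401, 0.02463).
Slope = (0.03356 − 0.02463)/(0.06849 − 0.03401) = 0.2589; intercept = 0.03356 − 0.2589×0.06849 = 0.01582.
Vmax = 1/intercept = 63.2 μM/s; Km = slope × Vmax = 0.2589 × 63.2 = 16.4 mM.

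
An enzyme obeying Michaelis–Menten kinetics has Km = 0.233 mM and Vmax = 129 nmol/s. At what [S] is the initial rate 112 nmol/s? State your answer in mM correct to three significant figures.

1.54 mM

The required fractional saturation is v/Vmax = 112/129 = 0.8682.
Then [S]/(Km+[S]) = 0.8682 ⇒ [S] = 0.233 × 0.8682/(1 − 0.8682) = 1.54 mM.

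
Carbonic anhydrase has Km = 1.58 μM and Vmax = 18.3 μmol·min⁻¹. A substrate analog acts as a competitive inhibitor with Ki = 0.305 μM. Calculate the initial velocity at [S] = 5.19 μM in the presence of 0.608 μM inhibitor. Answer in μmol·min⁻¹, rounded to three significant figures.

α = 1 + [I]/Ki = 1 + 0.608/0.305 = 2.993.
For a competitive inhibitor, Vmax is unchanged and the apparent Km becomes α·Km: Km,app = 4.73 μM, Vmax,app = 18.3 μmol·min⁻¹.
v = Vmax,app·[S]/(Km,app + [S]) = 18.3 × 5.19/(4.73 + 5.19) = 9.57 μmol·min⁻¹.

9.57 μmol·min⁻¹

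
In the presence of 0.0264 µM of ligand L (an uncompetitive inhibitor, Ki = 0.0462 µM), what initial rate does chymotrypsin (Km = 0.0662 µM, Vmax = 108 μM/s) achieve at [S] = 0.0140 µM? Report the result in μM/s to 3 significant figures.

17.1 μM/s

α = 1 + [I]/Ki = 1 + 0.0264/0.0462 = 1.571.
For an uncompetitive inhibitor, both parameters are divided by α, giving Vmax/α and Km/α: Km,app = 0.0421 µM, Vmax,app = 68.7 μM/s.
v = Vmax,app·[S]/(Km,app + [S]) = 68.7 × 0.0140/(0.0421 + 0.0140) = 17.1 μM/s.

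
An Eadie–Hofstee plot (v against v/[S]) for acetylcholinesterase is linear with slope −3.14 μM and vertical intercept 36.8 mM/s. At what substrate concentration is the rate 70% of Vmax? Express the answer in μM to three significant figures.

The Eadie–Hofstee slope gives Km = 3.14 μM (slope = −Km).
v/Vmax = [S]/(Km+[S]) = 0.7 ⇒ [S] = Km·0.7/(1−0.7) = 3.14 × 2.333 = 7.33 μM.

7.33 μM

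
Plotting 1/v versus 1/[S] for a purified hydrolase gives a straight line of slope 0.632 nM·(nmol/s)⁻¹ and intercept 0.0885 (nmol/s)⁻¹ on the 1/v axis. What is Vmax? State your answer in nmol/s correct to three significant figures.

11.3 nmol/s

The y-intercept of a Lineweaver–Burk plot equals 1/Vmax, so Vmax = 1/0.0885 = 11.3 nmol/s.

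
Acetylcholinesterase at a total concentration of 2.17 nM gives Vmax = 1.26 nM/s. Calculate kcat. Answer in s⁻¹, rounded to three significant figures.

0.581 s⁻¹

kcat = Vmax/[E]total = 1.26 nM/s / 2.17 nM = 0.581 s⁻¹.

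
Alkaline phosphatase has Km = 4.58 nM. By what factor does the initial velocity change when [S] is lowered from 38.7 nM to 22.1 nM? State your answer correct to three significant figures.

The fractional saturations are [S]/(Km+[S]) = 38.7/43.28 = 0.8942 and 22.1/26.68 = 0.8283.
v₂/v₁ is just their ratio: 0.8283/0.8942 = 0.926.

0.926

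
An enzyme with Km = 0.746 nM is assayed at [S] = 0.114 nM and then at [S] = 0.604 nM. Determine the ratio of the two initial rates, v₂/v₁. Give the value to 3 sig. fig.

The fractional saturations are [S]/(Km+[S]) = 0.114/0.8600 = 0.1326 and 0.604/1.350 = 0.4474.
v₂/v₁ is just their ratio: 0.4474/0.1326 = 3.38.

3.38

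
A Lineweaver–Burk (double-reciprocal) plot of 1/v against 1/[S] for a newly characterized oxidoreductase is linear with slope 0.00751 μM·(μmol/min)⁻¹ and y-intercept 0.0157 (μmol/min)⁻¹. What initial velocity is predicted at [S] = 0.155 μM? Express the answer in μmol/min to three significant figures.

The y-intercept is 1/Vmax, so Vmax = 1/0.0157 = 63.7 μmol/min.
The slope is Km/Vmax, so Km = 0.00751 × 63.7 = 0.478 μM.
Then v = 63.7 × 0.155/(0.478 + 0.155) = 15.6 μmol/min.

15.6 μmol/min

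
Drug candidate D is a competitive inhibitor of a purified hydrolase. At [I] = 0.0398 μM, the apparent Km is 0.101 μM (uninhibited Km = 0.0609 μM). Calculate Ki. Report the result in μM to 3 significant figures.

Competitive: Km,app = α·Km with α = 1 + [I]/Ki.
α = Km,app/Km = 0.101/0.0609 = 1.658.
Ki = [I]/(α − 1) = 0.0398/0.6585 = 0.0604 μM.

0.0604 μM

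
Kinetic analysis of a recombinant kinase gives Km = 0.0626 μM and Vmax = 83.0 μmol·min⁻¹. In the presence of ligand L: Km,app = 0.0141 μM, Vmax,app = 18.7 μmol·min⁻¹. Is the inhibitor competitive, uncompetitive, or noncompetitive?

Both Km and Vmax decrease by the same factor (~4.43-fold) — characteristic of uncompetitive inhibition.

uncompetitive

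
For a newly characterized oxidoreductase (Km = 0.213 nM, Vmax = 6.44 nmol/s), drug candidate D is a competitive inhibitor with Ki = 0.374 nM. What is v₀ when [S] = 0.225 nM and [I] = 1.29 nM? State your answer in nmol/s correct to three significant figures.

With α = 1 + [I]/Ki = 1 + 1.29/0.374 = 4.449, the competitive rate law is v = Vmax[S] / (αKm + [S]).
v = 6.44×0.225 / (4.449×0.213 + 0.225) = 1.449/1.173 = 1.24 nmol/s.

1.24 nmol/s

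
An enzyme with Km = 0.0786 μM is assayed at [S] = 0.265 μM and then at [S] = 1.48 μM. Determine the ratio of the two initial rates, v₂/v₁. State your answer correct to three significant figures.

1.23

Since Vmax cancels, v₂/v₁ = [S]₂(Km+[S]₁) / [S]₁(Km+[S]₂).
= 1.48×(0.0786+0.265) / (0.265×(0.0786+1.48)) = 0.5085/0.4130 = 1.23.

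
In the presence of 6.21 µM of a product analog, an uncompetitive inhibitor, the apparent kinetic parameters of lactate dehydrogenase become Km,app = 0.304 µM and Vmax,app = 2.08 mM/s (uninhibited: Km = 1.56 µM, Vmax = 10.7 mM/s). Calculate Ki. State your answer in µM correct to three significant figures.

Uncompetitive: Vmax,app = Vmax/α (and Km,app = Km/α) with α = 1 + [I]/Ki.
α = Vmax/Vmax,app = 10.7/2.08 = 5.144.
Ki = [I]/(α − 1) = 6.21/4.144 = 1.50 µM.

1.50 µM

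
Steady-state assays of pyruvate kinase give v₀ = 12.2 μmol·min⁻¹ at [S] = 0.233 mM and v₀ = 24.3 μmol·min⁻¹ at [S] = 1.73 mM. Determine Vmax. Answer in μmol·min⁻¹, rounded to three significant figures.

28.7 μmol·min⁻¹

In reciprocal form, 1/v = (Km/Vmax)·(1/[S]) + 1/Vmax. The two points give (1/[S], 1/v) = (4.292, 0.08197) and (0.5780, 0.04115).
Slope = (0.08197 − 0.04115)/(4.292 − 0.5780) = 0.01099; intercept = 0.08197 − 0.01099×4.292 = 0.03480.
Vmax = 1/intercept = 28.7 μmol·min⁻¹; Km = slope × Vmax = 0.01099 × 28.7 = 0.316 mM.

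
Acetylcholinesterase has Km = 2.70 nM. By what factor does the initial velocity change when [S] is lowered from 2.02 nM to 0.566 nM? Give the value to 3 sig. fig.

Since Vmax cancels, v₂/v₁ = [S]₂(Km+[S]₁) / [S]₁(Km+[S]₂).
= 0.566×(2.70+2.02) / (2.02×(2.70+0.566)) = 2.672/6.597 = 0.405.

0.405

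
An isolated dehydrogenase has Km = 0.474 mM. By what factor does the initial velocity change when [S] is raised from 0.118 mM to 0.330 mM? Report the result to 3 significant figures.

Since Vmax cancels, v₂/v₁ = [S]₂(Km+[S]₁) / [S]₁(Km+[S]₂).
= 0.330×(0.474+0.118) / (0.118×(0.474+0.330)) = 0.1954/0.09487 = 2.06.

2.06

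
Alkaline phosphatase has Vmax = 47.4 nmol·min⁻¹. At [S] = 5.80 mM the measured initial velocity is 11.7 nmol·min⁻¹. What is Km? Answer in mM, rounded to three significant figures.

v/Vmax = 11.7/47.4 = 0.2468 = [S]/(Km+[S]).
So Km + [S] = [S]/0.2468 = 23.50 mM, giving Km = 23.50 − 5.80 = 17.7 mM.

17.7 mM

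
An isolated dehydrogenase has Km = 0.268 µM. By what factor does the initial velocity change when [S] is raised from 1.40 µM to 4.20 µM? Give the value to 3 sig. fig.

1.12

The fractional saturations are [S]/(Km+[S]) = 1.40/1.668 = 0.8393 and 4.20/4.468 = 0.9400.
v₂/v₁ is just their ratio: 0.9400/0.8393 = 1.12.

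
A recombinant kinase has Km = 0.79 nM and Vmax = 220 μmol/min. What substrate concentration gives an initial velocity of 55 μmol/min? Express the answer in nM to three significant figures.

0.263 nM

The required fractional saturation is v/Vmax = 55/220 = 0.2500.
Then [S]/(Km+[S]) = 0.2500 ⇒ [S] = 0.79 × 0.2500/(1 − 0.2500) = 0.263 nM.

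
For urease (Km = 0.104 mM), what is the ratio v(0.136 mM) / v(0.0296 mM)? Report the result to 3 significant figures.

2.56

Since Vmax cancels, v₂/v₁ = [S]₂(Km+[S]₁) / [S]₁(Km+[S]₂).
= 0.136×(0.104+0.0296) / (0.0296×(0.104+0.136)) = 0.01817/0.007104 = 2.56.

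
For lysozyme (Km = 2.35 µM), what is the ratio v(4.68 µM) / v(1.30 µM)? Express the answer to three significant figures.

1.87

The fractional saturations are [S]/(Km+[S]) = 1.30/3.650 = 0.3562 and 4.68/7.030 = 0.6657.
v₂/v₁ is just their ratio: 0.6657/0.3562 = 1.87.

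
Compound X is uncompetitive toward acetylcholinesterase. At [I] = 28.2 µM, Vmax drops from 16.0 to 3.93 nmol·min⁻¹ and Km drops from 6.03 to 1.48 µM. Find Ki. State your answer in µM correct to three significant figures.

Uncompetitive: Vmax,app = Vmax/α (and Km,app = Km/α) with α = 1 + [I]/Ki.
α = Vmax/Vmax,app = 16.0/3.93 = 4.071.
Ki = [I]/(α − 1) = 28.2/3.071 = 9.18 µM.

9.18 µM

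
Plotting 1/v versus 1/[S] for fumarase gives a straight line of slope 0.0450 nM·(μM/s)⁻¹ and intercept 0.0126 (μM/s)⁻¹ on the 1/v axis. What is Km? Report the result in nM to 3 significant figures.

y-intercept = 1/Vmax ⇒ Vmax = 79.4 μM/s; slope = Km/Vmax ⇒ Km = slope × Vmax.
Km = 0.0450 × 79.4 = 3.57 nM.

3.57 nM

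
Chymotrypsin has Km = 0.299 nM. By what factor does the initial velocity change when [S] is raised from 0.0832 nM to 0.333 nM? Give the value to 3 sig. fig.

2.42

Since Vmax cancels, v₂/v₁ = [S]₂(Km+[S]₁) / [S]₁(Km+[S]₂).
= 0.333×(0.299+0.0832) / (0.0832×(0.299+0.333)) = 0.1273/0.05258 = 2.42.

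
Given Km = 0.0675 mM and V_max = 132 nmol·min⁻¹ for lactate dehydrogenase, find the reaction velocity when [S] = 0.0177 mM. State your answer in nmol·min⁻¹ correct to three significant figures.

27.4 nmol·min⁻¹

v = Vmax·[S]/(Km + [S]) = 132 × 0.0177 / (0.0675 + 0.0177)
  = 2.336 / 0.08520 = 27.4 nmol·min⁻¹.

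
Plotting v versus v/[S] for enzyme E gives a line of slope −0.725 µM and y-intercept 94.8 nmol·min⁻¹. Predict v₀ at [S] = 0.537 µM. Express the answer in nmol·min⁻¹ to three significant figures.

40.3 nmol·min⁻¹

In the Eadie–Hofstee form v = Vmax − Km·(v/[S]), the slope is −Km and the intercept is Vmax, so Km = 0.725 µM and Vmax = 94.8 nmol·min⁻¹.
v = 94.8 × 0.537/(0.725 + 0.537) = 40.3 nmol·min⁻¹.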